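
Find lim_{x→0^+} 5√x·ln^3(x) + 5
The product is a 0·∞ indeterminate form at x → 0⁺.
Rewrite the product as 5·ln^3(x) / x^(-1/2) and apply L'Hôpital, or use the standard hierarchy x^(-1/2) ≫ |ln x|^3 as x → 0⁺.
The indeterminate product → 0, so the limit = 5.

Final answer: 5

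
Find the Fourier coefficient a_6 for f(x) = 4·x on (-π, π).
a_6 = (1/π) ∫_{-π}^{π} f(x)·cos(6x) dx.
Evaluate the integral (use parity and integration by parts as needed): a_6 = 0.

Final answer: 0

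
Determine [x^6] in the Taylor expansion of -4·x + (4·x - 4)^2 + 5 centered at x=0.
Expand to order 6: -4·x + (4·x - 4)^2 + 5 = 16·x^2 - 36·x + 21 + O(x^7).
The coefficient of x^6 is 0.

Final answer: 0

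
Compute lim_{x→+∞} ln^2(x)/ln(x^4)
This is an ∞/∞ indeterminate form as x → +∞.
Write ln(x^4) = 4·ln(x), reducing the quotient to ln(x)/4 → ∞.
Limit = ∞.

Final answer: ∞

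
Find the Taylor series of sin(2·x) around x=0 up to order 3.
-4·x^3/3 + 2·x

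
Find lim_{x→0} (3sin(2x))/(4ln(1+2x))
Both numerator and denominator → 0 as x → 0; this is a 0/0 indeterminate form.
Expand each to leading order near x = 0: numerator ~ 6·x, denominator ~ 8·x.
The limit of the ratio is 3/4.

Final answer: 3/4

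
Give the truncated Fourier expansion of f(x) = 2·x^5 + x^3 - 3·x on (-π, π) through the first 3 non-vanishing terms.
(-78·π^2 + 4·π^4 + 462)·sin(x) + (-2·π^4 - 21/2 + 9·π^2)·sin(2·x) + (-62·π^2/27 - 38/81 + 4·π^4/3)·sin(3·x)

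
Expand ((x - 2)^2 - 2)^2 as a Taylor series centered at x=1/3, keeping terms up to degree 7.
49/81 - 140·(x - 1/3)/27 + 38·(x - 1/3)^2/3 - 20·(x - 1/3)^3/3 + (x - 1/3)^4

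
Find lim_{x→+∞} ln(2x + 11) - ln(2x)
This is an ∞ − ∞ indeterminate form.
Combine the logarithms: ln(2x+11) − ln(2x) = ln((2x+11)/(2x)) = ln(1 + 11/(2x)) → ln(1) = 0.
Limit = 0.

Final answer: 0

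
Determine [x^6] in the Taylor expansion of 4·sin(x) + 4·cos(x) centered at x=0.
Expand to order 6: 4·sin(x) + 4·cos(x) = -x^6/180 + x^5/30 + x^4/6 - 2·x^3/3 - 2·x^2 + 4·x + 4 + O(x^7).
The coefficient of x^6 is -1/180.

Final answer: -1/180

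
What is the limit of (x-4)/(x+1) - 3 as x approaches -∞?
Evaluate the dominant behaviour as x → -∞; each term tends to a finite value or vanishes.
Limit = -2.

Final answer: -2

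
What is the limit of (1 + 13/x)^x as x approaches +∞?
As x → +∞: this is the defining limit (1 + 13/x)^x → e^13.
Limit = e^(13).

Final answer: e^(13)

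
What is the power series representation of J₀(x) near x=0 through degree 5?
x^4/64 - x^2/4 + 1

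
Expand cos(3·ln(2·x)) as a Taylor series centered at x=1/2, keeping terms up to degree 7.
1 - 18·(x - 1/2)^2 + 36·(x - 1/2)^3 - 12·(x - 1/2)^4 - 96·(x - 1/2)^5 + 328·(x - 1/2)^6 - 720·(x - 1/2)^7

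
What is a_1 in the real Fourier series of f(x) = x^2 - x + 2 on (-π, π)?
a_1 = (1/π) ∫_{-π}^{π} f(x)·cos(1x) dx.
Evaluate the integral (use parity and integration by parts as needed): a_1 = -4.

Final answer: -4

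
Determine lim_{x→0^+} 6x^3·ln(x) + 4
The product is a 0·∞ indeterminate form at x → 0⁺.
Rewrite the product as 6·ln(x) / x^(-3) and apply L'Hôpital, or use the standard hierarchy x^(-3) ≫ |ln x| as x → 0⁺.
The indeterminate product → 0, so the limit = 4.

Final answer: 4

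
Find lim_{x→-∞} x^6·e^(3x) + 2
The product is a 0·∞ indeterminate form at x → -∞.
Rewrite the product as x^6 / e^(-3x) (an ∞/∞ form) and apply L'Hôpital, or use the standard hierarchy e^(3|x|) ≫ |x^6| as x → -∞.
The indeterminate product → 0, so the limit = 2.

Final answer: 2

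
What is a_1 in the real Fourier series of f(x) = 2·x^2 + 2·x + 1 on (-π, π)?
a_1 = (1/π) ∫_{-π}^{π} f(x)·cos(1x) dx.
Evaluate the integral (use parity and integration by parts as needed): a_1 = -8.

Final answer: -8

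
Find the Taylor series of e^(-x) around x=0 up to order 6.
x^6/720 - x^5/120 + x^4/24 - x^3/6 + x^2/2 - x + 1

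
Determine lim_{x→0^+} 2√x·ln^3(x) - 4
The product is a 0·∞ indeterminate form at x → 0⁺.
Rewrite the product as 2·ln^3(x) / x^(-1/2) and apply L'Hôpital, or use the standard hierarchy x^(-1/2) ≫ |ln x|^3 as x → 0⁺.
The indeterminate product → 0, so the limit = -4.

Final answer: -4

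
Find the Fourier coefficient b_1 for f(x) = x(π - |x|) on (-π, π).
b_1 = (1/π) ∫_{-π}^{π} f(x)·sin(1x) dx.
Evaluate the integral (use parity and integration by parts as needed): b_1 = 8/π.

Final answer: 8/π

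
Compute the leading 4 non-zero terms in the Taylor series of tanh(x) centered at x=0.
-17·x^7/315 + 2·x^5/15 - x^3/3 + x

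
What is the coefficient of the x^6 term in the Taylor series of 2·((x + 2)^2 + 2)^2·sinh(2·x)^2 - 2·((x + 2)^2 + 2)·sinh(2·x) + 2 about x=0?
Expand to order 6: 2·((x + 2)^2 + 2)^2·sinh(2·x)^2 - 2·((x + 2)^2 + 2)·sinh(2·x) + 2 = 1528·x^6/3 + 8552·x^5/15 + 1792·x^4/3 + 364·x^3 + 272·x^2 - 24·x + 2 + O(x^7).
The coefficient of x^6 is 1528/3.

Final answer: 1528/3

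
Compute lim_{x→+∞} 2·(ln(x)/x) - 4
Evaluate the dominant behaviour as x → +∞; each term tends to a finite value or vanishes.
Limit = -4.

Final answer: -4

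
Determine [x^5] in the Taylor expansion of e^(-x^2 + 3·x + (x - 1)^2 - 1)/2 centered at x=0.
Expand to order 5: e^(-x^2 + 3·x + (x - 1)^2 - 1)/2 = x^5/240 + x^4/48 + x^3/12 + x^2/4 + x/2 + 1/2 + O(x^6).
The coefficient of x^5 is 1/240.

Final answer: 1/240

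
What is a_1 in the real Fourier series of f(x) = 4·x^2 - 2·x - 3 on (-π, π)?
a_1 = (1/π) ∫_{-π}^{π} f(x)·cos(1x) dx.
Evaluate the integral (use parity and integration by parts as needed): a_1 = -16.

Final answer: -16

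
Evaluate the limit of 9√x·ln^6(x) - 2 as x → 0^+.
The product is a 0·∞ indeterminate form at x → 0⁺.
Rewrite the product as 9·ln^6(x) / x^(-1/2) and apply L'Hôpital, or use the standard hierarchy x^(-1/2) ≫ |ln x|^6 as x → 0⁺.
The indeterminate product → 0, so the limit = -2.

Final answer: -2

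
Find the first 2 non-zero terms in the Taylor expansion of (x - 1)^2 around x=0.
1 - 2·x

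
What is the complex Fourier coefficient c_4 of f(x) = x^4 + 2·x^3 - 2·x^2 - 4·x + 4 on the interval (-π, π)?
Compute the real Fourier coefficients first: a_4 = -11/16 + π^2/2, b_4 = 19/8 - π^2.
Then c_4 = (a_4 − i·b_4)/2 = -11/32 + π^2/4 - 19·i/16 + i·π^2/2.

Final answer: -11/32 + π^2/4 - 19·i/16 + i·π^2/2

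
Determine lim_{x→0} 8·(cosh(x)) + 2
Direct substitution at x = 0 gives 10.

Final answer: 10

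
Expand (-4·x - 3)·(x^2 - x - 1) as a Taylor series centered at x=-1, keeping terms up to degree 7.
1 - 7·(x + 1) + 13·(x + 1)^2 - 4·(x + 1)^3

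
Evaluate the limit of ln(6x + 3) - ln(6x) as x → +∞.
This is an ∞ − ∞ indeterminate form.
Combine the logarithms: ln(6x+3) − ln(6x) = ln((6x+3)/(6x)) = ln(1 + 3/(6x)) → ln(1) = 0.
Limit = 0.

Final answer: 0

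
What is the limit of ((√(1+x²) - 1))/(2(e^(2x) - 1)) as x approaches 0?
Both numerator and denominator → 0 as x → 0; this is a 0/0 indeterminate form.
Expand each to leading order near x = 0: numerator ~ x^2/2, denominator ~ 4·x.
The limit of the ratio is 0.

Final answer: 0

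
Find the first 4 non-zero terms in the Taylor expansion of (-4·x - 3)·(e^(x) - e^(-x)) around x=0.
-4·x^4/3 - x^3 - 8·x^2 - 6·x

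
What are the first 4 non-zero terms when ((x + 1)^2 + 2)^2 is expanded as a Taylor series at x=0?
4·x^3 + 10·x^2 + 12·x + 9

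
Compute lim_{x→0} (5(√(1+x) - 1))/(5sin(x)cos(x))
Both numerator and denominator → 0 as x → 0; this is a 0/0 indeterminate form.
Expand each to leading order near x = 0: numerator ~ 5·x/2, denominator ~ 5·x.
The limit of the ratio is 1/2.

Final answer: 1/2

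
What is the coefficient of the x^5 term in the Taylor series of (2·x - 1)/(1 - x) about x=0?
Expand to order 5: (2·x - 1)/(1 - x) = x^5 + x^4 + x^3 + x^2 + x - 1 + O(x^6).
The coefficient of x^5 is 1.

Final answer: 1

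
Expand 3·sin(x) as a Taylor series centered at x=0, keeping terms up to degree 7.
-x^7/1680 + x^5/40 - x^3/2 + 3·x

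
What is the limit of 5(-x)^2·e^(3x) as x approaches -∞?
This is a 0·∞ indeterminate form at x → -∞.
Rewrite the product as 5(-x)^2 / e^(-3x) (an ∞/∞ form) and apply L'Hôpital, or use the standard hierarchy e^(3|x|) ≫ |(-x)^2| as x → -∞.
The indeterminate product → 0, so the limit = 0.

Final answer: 0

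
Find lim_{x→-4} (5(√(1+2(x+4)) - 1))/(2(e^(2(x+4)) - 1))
Both numerator and denominator → 0 as x → -4; this is a 0/0 indeterminate form.
Expand each to leading order near x = -4: numerator ~ 5·(x + 4), denominator ~ 4·(x + 4).
The limit of the ratio is 5/4.

Final answer: 5/4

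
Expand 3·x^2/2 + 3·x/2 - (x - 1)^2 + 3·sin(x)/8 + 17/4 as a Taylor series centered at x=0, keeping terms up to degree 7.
-x^7/13440 + x^5/320 - x^3/16 + x^2/2 + 31·x/8 + 13/4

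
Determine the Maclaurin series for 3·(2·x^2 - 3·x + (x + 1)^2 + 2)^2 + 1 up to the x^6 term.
27·x^4 - 18·x^3 + 57·x^2 - 18·x + 28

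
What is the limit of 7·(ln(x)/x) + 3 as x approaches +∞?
Evaluate the dominant behaviour as x → +∞; each term tends to a finite value or vanishes.
Limit = 3.

Final answer: 3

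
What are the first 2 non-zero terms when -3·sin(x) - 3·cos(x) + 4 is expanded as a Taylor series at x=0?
1 - 3·x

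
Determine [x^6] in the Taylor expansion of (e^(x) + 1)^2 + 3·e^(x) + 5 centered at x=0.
Expand to order 6: (e^(x) + 1)^2 + 3·e^(x) + 5 = 23·x^6/240 + 37·x^5/120 + 7·x^4/8 + 13·x^3/6 + 9·x^2/2 + 7·x + 12 + O(x^7).
The coefficient of x^6 is 23/240.

Final answer: 23/240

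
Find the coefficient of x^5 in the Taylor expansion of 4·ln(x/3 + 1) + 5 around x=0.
Expand to order 5: 4·ln(x/3 + 1) + 5 = 4·x^5/1215 - x^4/81 + 4·x^3/81 - 2·x^2/9 + 4·x/3 + 5 + O(x^6).
The coefficient of x^5 is 4/1215.

Final answer: 4/1215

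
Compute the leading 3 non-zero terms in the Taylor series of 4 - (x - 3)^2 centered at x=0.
-x^2 + 6·x - 5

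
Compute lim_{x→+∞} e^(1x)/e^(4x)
This is an ∞/∞ indeterminate form as x → +∞.
Rewrite e^(1x)/e^(4x) = e^((1−4)x) = e^(-3x); the exponent coefficient is -3 < 0 so e^(-3x) → 0.
Limit = 0.

Final answer: 0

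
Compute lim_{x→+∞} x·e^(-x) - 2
Evaluate the dominant behaviour as x → +∞; each term tends to a finite value or vanishes.
Limit = -2.

Final answer: -2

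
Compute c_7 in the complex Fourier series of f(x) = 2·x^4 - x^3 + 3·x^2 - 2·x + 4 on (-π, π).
Compute the real Fourier coefficients first: a_7 = -16·π^2/49 - 492/2401, b_7 = -2·π^2/7 - 184/343.
Then c_7 = (a_7 − i·b_7)/2 = -8·π^2/49 - 246/2401 + 92·i/343 + i·π^2/7.

Final answer: -8·π^2/49 - 246/2401 + 92·i/343 + i·π^2/7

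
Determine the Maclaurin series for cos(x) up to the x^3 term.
1 - x^2/2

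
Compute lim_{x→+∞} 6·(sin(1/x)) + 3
Evaluate the dominant behaviour as x → +∞; each term tends to a finite value or vanishes.
Limit = 3.

Final answer: 3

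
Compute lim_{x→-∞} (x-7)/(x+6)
Evaluate the dominant behaviour as x → -∞; each term tends to a finite value or vanishes.
Limit = 1.

Final answer: 1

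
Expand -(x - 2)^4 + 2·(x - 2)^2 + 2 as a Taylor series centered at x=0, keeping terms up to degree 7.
-x^4 + 8·x^3 - 22·x^2 + 24·x - 6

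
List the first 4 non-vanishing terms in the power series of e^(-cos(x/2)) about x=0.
x^6·e^(-1)/46080 + x^4·e^(-1)/192 + x^2·e^(-1)/8 + e^(-1)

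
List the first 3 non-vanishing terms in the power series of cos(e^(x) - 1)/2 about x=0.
-x^3/4 - x^2/4 + 1/2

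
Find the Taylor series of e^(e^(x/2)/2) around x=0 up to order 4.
49·x^4·e^(1/2)/6144 + 11·x^3·e^(1/2)/384 + 3·x^2·e^(1/2)/32 + x·e^(1/2)/4 + e^(1/2)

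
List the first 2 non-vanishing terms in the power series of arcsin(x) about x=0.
x^3/6 + x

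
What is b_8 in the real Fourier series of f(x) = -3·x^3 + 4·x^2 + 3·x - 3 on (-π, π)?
b_8 = (1/π) ∫_{-π}^{π} f(x)·sin(8x) dx.
Evaluate the integral (use parity and integration by parts as needed): b_8 = -105/128 + 3·π^2/4.

Final answer: -105/128 + 3·π^2/4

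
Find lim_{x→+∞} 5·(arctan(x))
Evaluate the dominant behaviour as x → +∞; each term tends to a finite value or vanishes.
Limit = 5·π/2.

Final answer: 5·π/2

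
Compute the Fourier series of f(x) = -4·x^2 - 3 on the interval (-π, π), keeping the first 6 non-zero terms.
16·cos(x) - 4·cos(2·x) + 16·cos(3·x)/9 - cos(4·x) + 16·cos(5·x)/25 - 4·π^2/3 - 3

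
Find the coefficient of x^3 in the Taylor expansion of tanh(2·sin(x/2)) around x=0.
Expand to order 3: tanh(2·sin(x/2)) = -3·x^3/8 + x + O(x^4).
The coefficient of x^3 is -3/8.

Final answer: -3/8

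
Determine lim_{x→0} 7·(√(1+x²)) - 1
Direct substitution at x = 0 gives 6.

Final answer: 6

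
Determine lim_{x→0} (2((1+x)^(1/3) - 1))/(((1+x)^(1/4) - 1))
Both numerator and denominator → 0 as x → 0; this is a 0/0 indeterminate form.
Expand each to leading order near x = 0: numerator ~ 2·x/3, denominator ~ x/4.
The limit of the ratio is 8/3.

Final answer: 8/3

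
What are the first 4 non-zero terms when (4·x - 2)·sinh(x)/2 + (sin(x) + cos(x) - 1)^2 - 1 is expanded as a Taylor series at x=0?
-7·x^3/6 + 3·x^2 - x - 1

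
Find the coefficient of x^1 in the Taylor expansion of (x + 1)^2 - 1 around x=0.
Expand to order 1: (x + 1)^2 - 1 = 2·x + O(x^2).
The coefficient of x^1 is 2.

Final answer: 2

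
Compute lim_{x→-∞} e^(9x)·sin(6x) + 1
Evaluate the dominant behaviour as x → -∞; each term tends to a finite value or vanishes.
Limit = 1.

Final answer: 1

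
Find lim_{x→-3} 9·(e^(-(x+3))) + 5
Direct substitution at x = -3 gives 14.

Final answer: 14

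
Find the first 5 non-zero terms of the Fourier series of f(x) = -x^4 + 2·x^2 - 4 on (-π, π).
(-56 + 8·π^2)·cos(x) + (5 - 2·π^2)·cos(2·x) + (-40/27 + 8·π^2/9)·cos(3·x) + (11/16 - π^2/2)·cos(4·x) - π^4/5 - 4 + 2·π^2/3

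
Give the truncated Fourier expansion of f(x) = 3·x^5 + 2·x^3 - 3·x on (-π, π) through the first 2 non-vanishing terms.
(-116·π^2 + 6·π^4 + 690)·sin(x) + (-3·π^4 - 33/2 + 13·π^2)·sin(2·x)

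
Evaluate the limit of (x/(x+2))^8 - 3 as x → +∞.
As x → +∞: x/(x+2) = 1/(1 + 2/x) → 1, and the 8th power of a limit-1 base also → 1; with the additive constant, 1 - 3 = -2.
Limit = -2.

Final answer: -2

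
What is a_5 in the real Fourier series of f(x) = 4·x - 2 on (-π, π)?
a_5 = (1/π) ∫_{-π}^{π} f(x)·cos(5x) dx.
Evaluate the integral (use parity and integration by parts as needed): a_5 = 0.

Final answer: 0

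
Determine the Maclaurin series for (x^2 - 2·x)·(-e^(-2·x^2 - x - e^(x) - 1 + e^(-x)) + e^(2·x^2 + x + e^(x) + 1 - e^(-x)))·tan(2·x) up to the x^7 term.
x^7·(-3883·e/36 - 4421·e^(-1)/180) + x^6·(-2251·e/30 + 511·e^(-1)/30) + x^5·(-131·e/3 - 19·e^(-1)) + x^4·(-76·e/3 + 64·e^(-1)/3) + x^3·(-10·e - 14·e^(-1)) + x^2·(-4·e + 4·e^(-1))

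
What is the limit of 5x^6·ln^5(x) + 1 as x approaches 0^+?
The product is a 0·∞ indeterminate form at x → 0⁺.
Rewrite the product as 5·ln^5(x) / x^(-6) and apply L'Hôpital, or use the standard hierarchy x^(-6) ≫ |ln x|^5 as x → 0⁺.
The indeterminate product → 0, so the limit = 1.

Final answer: 1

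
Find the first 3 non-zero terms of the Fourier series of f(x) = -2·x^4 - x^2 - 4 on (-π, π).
(-92 + 16·π^2)·cos(x) + (5 - 4·π^2)·cos(2·x) - 2·π^4/5 - 4 - π^2/3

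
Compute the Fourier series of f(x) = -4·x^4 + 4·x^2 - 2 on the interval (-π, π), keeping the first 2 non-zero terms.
(-208 + 32·π^2)·cos(x) - 4·π^4/5 - 2 + 4·π^2/3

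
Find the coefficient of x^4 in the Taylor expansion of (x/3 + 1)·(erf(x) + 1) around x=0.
Expand to order 4: (x/3 + 1)·(erf(x) + 1) = -2·x^4/(9·√(π)) - 2·x^3/(3·√(π)) + 2·x^2/(3·√(π)) + x·(1/3 + 2/√(π)) + 1 + O(x^5).
The coefficient of x^4 is -2/(9·√(π)).

Final answer: -2/(9·√(π))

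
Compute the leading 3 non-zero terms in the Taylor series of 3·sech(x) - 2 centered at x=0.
5·x^4/8 - 3·x^2/2 + 1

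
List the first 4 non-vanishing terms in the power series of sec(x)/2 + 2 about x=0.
61·x^6/1440 + 5·x^4/48 + x^2/4 + 5/2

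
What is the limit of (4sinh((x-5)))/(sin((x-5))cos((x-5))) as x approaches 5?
Both numerator and denominator → 0 as x → 5; this is a 0/0 indeterminate form.
Expand each to leading order near x = 5: numerator ~ 4·(x - 5), denominator ~ (x - 5).
The limit of the ratio is 4.

Final answer: 4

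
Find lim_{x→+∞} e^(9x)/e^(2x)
This is an ∞/∞ indeterminate form as x → +∞.
Rewrite e^(9x)/e^(2x) = e^((9−2)x) = e^(7x); the exponent coefficient is 7 > 0 so e^(7x) → ∞.
Limit = ∞.

Final answer: ∞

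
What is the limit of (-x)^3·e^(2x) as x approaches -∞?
This is a 0·∞ indeterminate form at x → -∞.
Rewrite the product as (-x)^3 / e^(-2x) (an ∞/∞ form) and apply L'Hôpital, or use the standard hierarchy e^(2|x|) ≫ |(-x)^3| as x → -∞.
The indeterminate product → 0, so the limit = 0.

Final answer: 0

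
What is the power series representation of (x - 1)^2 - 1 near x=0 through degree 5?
x^2 - 2·x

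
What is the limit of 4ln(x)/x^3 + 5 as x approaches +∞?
The quotient is an ∞/∞ indeterminate form as x → +∞.
The polynomial denominator x^3 dominates the logarithmic numerator (any positive power of x ≫ ln(x) as x → ∞), so the quotient → 0.
Adding the constant: 0 + 5 = 5. Limit = 5.

Final answer: 5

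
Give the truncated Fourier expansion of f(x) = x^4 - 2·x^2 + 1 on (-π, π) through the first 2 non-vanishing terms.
(56 - 8·π^2)·cos(x) - 2·π^2/3 + 1 + π^4/5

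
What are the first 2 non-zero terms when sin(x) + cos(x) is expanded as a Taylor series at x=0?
x + 1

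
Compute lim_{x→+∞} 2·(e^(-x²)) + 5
Evaluate the dominant behaviour as x → +∞; each term tends to a finite value or vanishes.
Limit = 5.

Final answer: 5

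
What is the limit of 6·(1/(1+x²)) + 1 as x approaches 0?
Direct substitution at x = 0 gives 7.

Final answer: 7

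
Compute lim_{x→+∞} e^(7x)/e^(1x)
This is an ∞/∞ indeterminate form as x → +∞.
Rewrite e^(7x)/e^(1x) = e^((7−1)x) = e^(6x); the exponent coefficient is 6 > 0 so e^(6x) → ∞.
Limit = ∞.

Final answer: ∞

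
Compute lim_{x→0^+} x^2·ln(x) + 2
The product is a 0·∞ indeterminate form at x → 0⁺.
Rewrite the product as ln(x) / x^(-2) and apply L'Hôpital, or use the standard hierarchy x^(-2) ≫ |ln x| as x → 0⁺.
The indeterminate product → 0, so the limit = 2.

Final answer: 2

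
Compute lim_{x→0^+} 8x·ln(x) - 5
The product is a 0·∞ indeterminate form at x → 0⁺.
Rewrite the product as 8·ln(x) / x^(-1) and apply L'Hôpital, or use the standard hierarchy x^(-1) ≫ |ln x| as x → 0⁺.
The indeterminate product → 0, so the limit = -5.

Final answer: -5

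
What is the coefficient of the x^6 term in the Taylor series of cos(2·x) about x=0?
Expand to order 6: cos(2·x) = -4·x^6/45 + 2·x^4/3 - 2·x^2 + 1 + O(x^7).
The coefficient of x^6 is -4/45.

Final answer: -4/45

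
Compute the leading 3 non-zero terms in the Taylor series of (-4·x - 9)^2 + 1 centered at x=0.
16·x^2 + 72·x + 82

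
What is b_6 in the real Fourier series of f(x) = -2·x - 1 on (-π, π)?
b_6 = (1/π) ∫_{-π}^{π} f(x)·sin(6x) dx.
Evaluate the integral (use parity and integration by parts as needed): b_6 = 2/3.

Final answer: 2/3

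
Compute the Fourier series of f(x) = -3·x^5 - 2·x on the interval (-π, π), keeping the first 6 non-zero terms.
(-724 - 6·π^4 + 120·π^2)·sin(x) + (-15·π^2 + 49/2 + 3·π^4)·sin(2·x) + (-2·π^4 - 116/27 + 40·π^2/9)·sin(3·x) + (-15·π^2/8 + 109/64 + 3·π^4/2)·sin(4·x) + (-6·π^4/5 - 644/625 + 24·π^2/25)·sin(5·x) + (-5·π^2/9 + 41/54 + π^4)·sin(6·x)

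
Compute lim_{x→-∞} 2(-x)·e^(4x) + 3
The product is a 0·∞ indeterminate form at x → -∞.
Rewrite the product as 2(-x) / e^(-4x) (an ∞/∞ form) and apply L'Hôpital, or use the standard hierarchy e^(4|x|) ≫ |(-x)| as x → -∞.
The indeterminate product → 0, so the limit = 3.

Final answer: 3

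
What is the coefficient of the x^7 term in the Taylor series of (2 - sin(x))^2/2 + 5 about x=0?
Expand to order 7: (2 - sin(x))^2/2 + 5 = x^7/2520 + x^6/45 - x^5/60 - x^4/6 + x^3/3 + x^2/2 - 2·x + 7 + O(x^8).
The coefficient of x^7 is 1/2520.

Final answer: 1/2520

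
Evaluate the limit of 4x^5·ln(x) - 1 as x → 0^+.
The product is a 0·∞ indeterminate form at x → 0⁺.
Rewrite the product as 4·ln(x) / x^(-5) and apply L'Hôpital, or use the standard hierarchy x^(-5) ≫ |ln x| as x → 0⁺.
The indeterminate product → 0, so the limit = -1.

Final answer: -1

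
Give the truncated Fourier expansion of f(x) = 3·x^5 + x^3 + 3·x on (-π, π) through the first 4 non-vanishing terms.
(-118·π^2 + 6·π^4 + 714)·sin(x) + (-3·π^4 - 24 + 14·π^2)·sin(2·x) + (-34·π^2/9 + 122/27 + 2·π^4)·sin(3·x) + (-3·π^4/2 - 129/64 + 11·π^2/8)·sin(4·x)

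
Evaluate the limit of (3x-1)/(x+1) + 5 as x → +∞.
Evaluate the dominant behaviour as x → +∞; each term tends to a finite value or vanishes.
Limit = 8.

Final answer: 8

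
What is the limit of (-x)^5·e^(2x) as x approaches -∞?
This is a 0·∞ indeterminate form at x → -∞.
Rewrite the product as (-x)^5 / e^(-2x) (an ∞/∞ form) and apply L'Hôpital, or use the standard hierarchy e^(2|x|) ≫ |(-x)^5| as x → -∞.
The indeterminate product → 0, so the limit = 0.

Final answer: 0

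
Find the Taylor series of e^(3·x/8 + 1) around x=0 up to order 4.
27·e·x^4/32768 + 9·e·x^3/1024 + 9·e·x^2/128 + 3·e·x/8 + e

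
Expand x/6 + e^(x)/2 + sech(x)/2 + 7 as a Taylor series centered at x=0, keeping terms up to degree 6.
-x^6/24 + x^5/240 + x^4/8 + x^3/12 + 2·x/3 + 8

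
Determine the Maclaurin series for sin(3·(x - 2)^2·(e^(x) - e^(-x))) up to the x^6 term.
-1612801·x^6/5 + 282822·x^5/5 + 6908·x^4 - 2294·x^3 - 24·x^2 + 24·x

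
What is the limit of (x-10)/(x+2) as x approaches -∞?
Evaluate the dominant behaviour as x → -∞; each term tends to a finite value or vanishes.
Limit = 1.

Final answer: 1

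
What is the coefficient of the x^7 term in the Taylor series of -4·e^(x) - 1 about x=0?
Expand to order 7: -4·e^(x) - 1 = -x^7/1260 - x^6/180 - x^5/30 - x^4/6 - 2·x^3/3 - 2·x^2 - 4·x - 5 + O(x^8).
The coefficient of x^7 is -1/1260.

Final answer: -1/1260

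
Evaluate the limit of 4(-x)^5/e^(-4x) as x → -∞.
This is an ∞/∞ indeterminate form as x → -∞.
Compare growth rates of the dominant terms (exponentials ≫ polynomials ≫ logarithms), or apply L'Hôpital's rule; the quotient → 0.
Limit = 0.

Final answer: 0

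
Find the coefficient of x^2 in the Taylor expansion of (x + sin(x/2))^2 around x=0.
Expand to order 2: (x + sin(x/2))^2 = 9·x^2/4 + O(x^3).
The coefficient of x^2 is 9/4.

Final answer: 9/4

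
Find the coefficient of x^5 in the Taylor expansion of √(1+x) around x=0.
Expand to order 5: √(1+x) = 7·x^5/256 - 5·x^4/128 + x^3/16 - x^2/8 + x/2 + 1 + O(x^6).
The coefficient of x^5 is 7/256.

Final answer: 7/256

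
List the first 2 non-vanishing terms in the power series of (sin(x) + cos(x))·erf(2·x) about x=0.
4·x^2/√(π) + 4·x/√(π)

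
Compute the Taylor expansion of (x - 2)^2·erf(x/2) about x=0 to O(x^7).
-x^6/(40·√(π)) - 7·x^5/(120·√(π)) + x^4/(3·√(π)) + 2·x^3/(3·√(π)) - 4·x^2/√(π) + 4·x/√(π)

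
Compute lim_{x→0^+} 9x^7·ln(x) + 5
The product is a 0·∞ indeterminate form at x → 0⁺.
Rewrite the product as 9·ln(x) / x^(-7) and apply L'Hôpital, or use the standard hierarchy x^(-7) ≫ |ln x| as x → 0⁺.
The indeterminate product → 0, so the limit = 5.

Final answer: 5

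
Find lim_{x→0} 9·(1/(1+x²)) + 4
Direct substitution at x = 0 gives 13.

Final answer: 13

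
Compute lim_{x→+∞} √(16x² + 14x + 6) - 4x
As x → +∞: multiply by the conjugate to get (14x+6)/(√(16x²+14x+6)+4x); the denominator ~ 8x, so the limit is 14/8 = 7/4.
Limit = 7/4.

Final answer: 7/4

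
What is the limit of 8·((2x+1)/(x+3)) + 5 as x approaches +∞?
Evaluate the dominant behaviour as x → +∞; each term tends to a finite value or vanishes.
Limit = 21.

Final answer: 21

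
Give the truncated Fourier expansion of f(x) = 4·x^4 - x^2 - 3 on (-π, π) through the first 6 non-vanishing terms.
(196 - 32·π^2)·cos(x) + (-13 + 8·π^2)·cos(2·x) + (76/27 - 32·π^2/9)·cos(3·x) + (-1 + 2·π^2)·cos(4·x) + (292/625 - 32·π^2/25)·cos(5·x) - π^2/3 - 3 + 4·π^4/5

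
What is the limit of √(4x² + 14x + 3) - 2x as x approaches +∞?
As x → +∞: multiply by the conjugate to get (14x+3)/(√(4x²+14x+3)+2x); the denominator ~ 4x, so the limit is 14/4 = 7/2.
Limit = 7/2.

Final answer: 7/2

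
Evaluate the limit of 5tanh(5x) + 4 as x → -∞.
Evaluate the dominant behaviour as x → -∞; each term tends to a finite value or vanishes.
Limit = -1.

Final answer: -1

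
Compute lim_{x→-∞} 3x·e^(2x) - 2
The product is a 0·∞ indeterminate form at x → -∞.
Rewrite the product as 3x / e^(-2x) (an ∞/∞ form) and apply L'Hôpital, or use the standard hierarchy e^(2|x|) ≫ |x| as x → -∞.
The indeterminate product → 0, so the limit = -2.

Final answer: -2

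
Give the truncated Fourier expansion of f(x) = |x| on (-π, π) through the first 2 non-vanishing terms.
-4·cos(x)/π + π/2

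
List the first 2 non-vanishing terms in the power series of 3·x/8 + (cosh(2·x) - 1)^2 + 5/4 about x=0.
3·x/8 + 5/4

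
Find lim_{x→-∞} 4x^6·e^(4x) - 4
The product is a 0·∞ indeterminate form at x → -∞.
Rewrite the product as 4x^6 / e^(-4x) (an ∞/∞ form) and apply L'Hôpital, or use the standard hierarchy e^(4|x|) ≫ |x^6| as x → -∞.
The indeterminate product → 0, so the limit = -4.

Final answer: -4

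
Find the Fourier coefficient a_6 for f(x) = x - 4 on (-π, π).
a_6 = (1/π) ∫_{-π}^{π} f(x)·cos(6x) dx.
Evaluate the integral (use parity and integration by parts as needed): a_6 = 0.

Final answer: 0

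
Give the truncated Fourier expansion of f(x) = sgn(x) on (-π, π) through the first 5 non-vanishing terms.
4·sin(x)/π + 4·sin(3·x)/(3·π) + 4·sin(5·x)/(5·π) + 4·sin(7·x)/(7·π) + 4·sin(9·x)/(9·π)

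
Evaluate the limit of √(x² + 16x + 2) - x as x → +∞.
This is an ∞ − ∞ indeterminate form.
Multiply and divide by the conjugate √(x²+16x + 2) + x; the x² terms cancel, leaving (16x + 2)/(√(x²+16x + 2)+x) → 16/2 = 8.
Limit = 8.

Final answer: 8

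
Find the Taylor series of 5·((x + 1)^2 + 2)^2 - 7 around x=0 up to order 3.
20·x^3 + 50·x^2 + 60·x + 38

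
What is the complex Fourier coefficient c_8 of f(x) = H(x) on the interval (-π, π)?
Compute the real Fourier coefficients first: a_8 = 0, b_8 = 0.
Then c_8 = (a_8 − i·b_8)/2 = 0.

Final answer: 0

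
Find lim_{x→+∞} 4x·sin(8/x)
As x → +∞: let u = 8/x → 0⁺; then 4·x·sin(8/x) = 4·8·sin(u)/u → 4·8·1 = 32.
Limit = 32.

Final answer: 32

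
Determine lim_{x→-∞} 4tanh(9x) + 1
Evaluate the dominant behaviour as x → -∞; each term tends to a finite value or vanishes.
Limit = -3.

Final answer: -3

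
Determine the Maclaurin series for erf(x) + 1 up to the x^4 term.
-2·x^3/(3·√(π)) + 2·x/√(π) + 1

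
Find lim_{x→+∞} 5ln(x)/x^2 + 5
The quotient is an ∞/∞ indeterminate form as x → +∞.
The polynomial denominator x^2 dominates the logarithmic numerator (any positive power of x ≫ ln(x) as x → ∞), so the quotient → 0.
Adding the constant: 0 + 5 = 5. Limit = 5.

Final answer: 5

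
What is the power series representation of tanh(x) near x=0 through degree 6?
2·x^5/15 - x^3/3 + x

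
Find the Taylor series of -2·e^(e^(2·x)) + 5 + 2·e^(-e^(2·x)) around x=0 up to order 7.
x^7·(-14032·e/315 - 16·e^(-1)/35) + x^6·(-1624·e/45 - 8·e^(-1)/5) + x^5·(-416·e/15 - 16·e^(-1)/15) + x^4·(-20·e + 4·e^(-1)/3) + x^3·(-40·e/3 + 8·e^(-1)/3) - 8·e·x^2 + x·(-4·e - 4·e^(-1)) - 2·e + 2·e^(-1) + 5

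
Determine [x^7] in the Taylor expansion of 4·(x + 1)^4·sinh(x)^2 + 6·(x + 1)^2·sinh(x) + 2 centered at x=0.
Expand to order 7: 4·(x + 1)^4·sinh(x)^2 + 6·(x + 1)^2·sinh(x) + 2 = 15361·x^7/2520 + 221·x^6/18 + 1343·x^5/60 + 82·x^4/3 + 23·x^3 + 16·x^2 + 6·x + 2 + O(x^8).
The coefficient of x^7 is 15361/2520.

Final answer: 15361/2520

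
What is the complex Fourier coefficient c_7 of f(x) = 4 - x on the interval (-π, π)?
Compute the real Fourier coefficients first: a_7 = 0, b_7 = -2/7.
Then c_7 = (a_7 − i·b_7)/2 = i/7.

Final answer: i/7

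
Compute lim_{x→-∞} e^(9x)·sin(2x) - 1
Evaluate the dominant behaviour as x → -∞; each term tends to a finite value or vanishes.
Limit = -1.

Final answer: -1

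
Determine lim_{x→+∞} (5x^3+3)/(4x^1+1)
This is an ∞/∞ indeterminate form as x → +∞.
Divide numerator and denominator by x^3 and let the lower-order terms vanish; the numerator's degree 3 exceeds the denominator's degree 1, so the quotient diverges.
Limit = ∞.

Final answer: ∞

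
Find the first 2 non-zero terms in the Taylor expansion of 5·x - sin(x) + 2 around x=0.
4·x + 2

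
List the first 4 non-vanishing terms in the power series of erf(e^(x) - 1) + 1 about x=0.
-x^3/(3·√(π)) + x^2/√(π) + 2·x/√(π) + 1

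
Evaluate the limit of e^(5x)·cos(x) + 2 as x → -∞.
Evaluate the dominant behaviour as x → -∞; each term tends to a finite value or vanishes.
Limit = 2.

Final answer: 2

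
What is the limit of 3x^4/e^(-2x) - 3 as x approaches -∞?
The quotient is an ∞/∞ indeterminate form as x → -∞.
Compare growth rates of the dominant terms (exponentials ≫ polynomials ≫ logarithms), or apply L'Hôpital's rule; the quotient → 0.
Adding the constant: 0 - 3 = -3. Limit = -3.

Final answer: -3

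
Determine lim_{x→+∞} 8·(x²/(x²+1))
Evaluate the dominant behaviour as x → +∞; each term tends to a finite value or vanishes.
Limit = 8.

Final answer: 8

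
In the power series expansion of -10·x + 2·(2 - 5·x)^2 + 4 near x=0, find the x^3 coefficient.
Expand to order 3: -10·x + 2·(2 - 5·x)^2 + 4 = 50·x^2 - 50·x + 12 + O(x^4).
The coefficient of x^3 is 0.

Final answer: 0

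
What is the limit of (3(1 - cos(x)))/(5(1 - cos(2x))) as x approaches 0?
Both numerator and denominator → 0 as x → 0; this is a 0/0 indeterminate form.
Expand each to leading order near x = 0: numerator ~ 3·x^2/2, denominator ~ 10·x^2.
The limit of the ratio is 3/20.

Final answer: 3/20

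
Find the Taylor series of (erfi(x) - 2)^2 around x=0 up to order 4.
8·x^4/(3·π) - 8·x^3/(3·√(π)) + 4·x^2/π - 8·x/√(π) + 4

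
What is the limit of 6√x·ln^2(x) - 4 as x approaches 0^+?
The product is a 0·∞ indeterminate form at x → 0⁺.
Rewrite the product as 6·ln^2(x) / x^(-1/2) and apply L'Hôpital, or use the standard hierarchy x^(-1/2) ≫ |ln x|^2 as x → 0⁺.
The indeterminate product → 0, so the limit = -4.

Final answer: -4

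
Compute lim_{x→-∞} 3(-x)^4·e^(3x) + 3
The product is a 0·∞ indeterminate form at x → -∞.
Rewrite the product as 3(-x)^4 / e^(-3x) (an ∞/∞ form) and apply L'Hôpital, or use the standard hierarchy e^(3|x|) ≫ |(-x)^4| as x → -∞.
The indeterminate product → 0, so the limit = 3.

Final answer: 3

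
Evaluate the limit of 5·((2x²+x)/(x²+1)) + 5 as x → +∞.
Evaluate the dominant behaviour as x → +∞; each term tends to a finite value or vanishes.
Limit = 15.

Final answer: 15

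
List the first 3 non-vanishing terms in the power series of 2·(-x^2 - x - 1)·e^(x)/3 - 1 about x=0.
-5·x^2/3 - 4·x/3 - 5/3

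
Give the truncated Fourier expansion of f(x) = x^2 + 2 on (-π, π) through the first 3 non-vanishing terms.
-4·cos(x) + cos(2·x) + 2 + π^2/3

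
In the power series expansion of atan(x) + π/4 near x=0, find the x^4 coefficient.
Expand to order 4: atan(x) + π/4 = -x^3/3 + x + π/4 + O(x^5).
The coefficient of x^4 is 0.

Final answer: 0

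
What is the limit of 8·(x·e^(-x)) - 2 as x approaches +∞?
Evaluate the dominant behaviour as x → +∞; each term tends to a finite value or vanishes.
Limit = -2.

Final answer: -2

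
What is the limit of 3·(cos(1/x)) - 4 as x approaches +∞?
Evaluate the dominant behaviour as x → +∞; each term tends to a finite value or vanishes.
Limit = -1.

Final answer: -1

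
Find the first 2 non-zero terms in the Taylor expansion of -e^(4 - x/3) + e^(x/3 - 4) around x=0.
x·(e^(-4)/3 + e^(4)/3) - e^(4) + e^(-4)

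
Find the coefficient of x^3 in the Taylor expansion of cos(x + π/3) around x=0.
Expand to order 3: cos(x + π/3) = √(3)·x^3/12 - x^2/4 - √(3)·x/2 + 1/2 + O(x^4).
The coefficient of x^3 is √(3)/12.

Final answer: √(3)/12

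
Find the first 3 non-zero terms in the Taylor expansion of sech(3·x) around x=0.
135·x^4/8 - 9·x^2/2 + 1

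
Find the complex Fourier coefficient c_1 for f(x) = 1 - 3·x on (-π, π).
Compute the real Fourier coefficients first: a_1 = 0, b_1 = -6.
Then c_1 = (a_1 − i·b_1)/2 = 3·i.

Final answer: 3·i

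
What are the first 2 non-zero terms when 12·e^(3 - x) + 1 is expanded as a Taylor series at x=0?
-12·x·e^(3) + 1 + 12·e^(3)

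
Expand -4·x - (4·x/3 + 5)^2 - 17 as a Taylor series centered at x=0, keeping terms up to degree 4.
-16·x^2/9 - 52·x/3 - 42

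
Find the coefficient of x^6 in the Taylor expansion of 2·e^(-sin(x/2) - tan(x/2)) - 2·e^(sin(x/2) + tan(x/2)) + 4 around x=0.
Expand to order 6: 2·e^(-sin(x/2) - tan(x/2)) - 2·e^(sin(x/2) + tan(x/2)) + 4 = -89·x^5/960 - 3·x^3/4 - 4·x + 4 + O(x^7).
The coefficient of x^6 is 0.

Final answer: 0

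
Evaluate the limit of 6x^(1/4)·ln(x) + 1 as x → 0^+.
The product is a 0·∞ indeterminate form at x → 0⁺.
Rewrite the product as 6·ln(x) / x^(-1/4) and apply L'Hôpital, or use the standard hierarchy x^(-1/4) ≫ |ln x| as x → 0⁺.
The indeterminate product → 0, so the limit = 1.

Final answer: 1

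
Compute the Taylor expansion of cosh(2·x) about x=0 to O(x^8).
4·x^6/45 + 2·x^4/3 + 2·x^2 + 1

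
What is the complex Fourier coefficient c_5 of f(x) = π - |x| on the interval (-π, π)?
Compute the real Fourier coefficients first: a_5 = 4/(25·π), b_5 = 0.
Then c_5 = (a_5 − i·b_5)/2 = 2/(25·π).

Final answer: 2/(25·π)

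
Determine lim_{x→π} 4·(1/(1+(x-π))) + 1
Direct substitution at x = π gives 5.

Final answer: 5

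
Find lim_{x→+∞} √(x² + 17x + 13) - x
This is an ∞ − ∞ indeterminate form.
Multiply and divide by the conjugate √(x²+17x + 13) + x; the x² terms cancel, leaving (17x + 13)/(√(x²+17x + 13)+x) → 17/2.
Limit = 17/2.

Final answer: 17/2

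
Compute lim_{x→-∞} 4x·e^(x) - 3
The product is a 0·∞ indeterminate form at x → -∞.
Rewrite the product as 4x / e^(-x) (an ∞/∞ form) and apply L'Hôpital, or use the standard hierarchy e^(|x|) ≫ |x| as x → -∞.
The indeterminate product → 0, so the limit = -3.

Final answer: -3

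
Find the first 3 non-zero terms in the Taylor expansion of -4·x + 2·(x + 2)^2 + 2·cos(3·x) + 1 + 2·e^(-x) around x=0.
-6·x^2 + 2·x + 13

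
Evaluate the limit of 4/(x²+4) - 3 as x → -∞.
Evaluate the dominant behaviour as x → -∞; each term tends to a finite value or vanishes.
Limit = -3.

Final answer: -3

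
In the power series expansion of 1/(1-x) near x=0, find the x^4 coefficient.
Expand to order 4: 1/(1-x) = x^4 + x^3 + x^2 + x + 1 + O(x^5).
The coefficient of x^4 is 1.

Final answer: 1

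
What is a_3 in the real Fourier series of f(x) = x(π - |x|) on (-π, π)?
a_3 = (1/π) ∫_{-π}^{π} f(x)·cos(3x) dx.
Evaluate the integral (use parity and integration by parts as needed): a_3 = 0.

Final answer: 0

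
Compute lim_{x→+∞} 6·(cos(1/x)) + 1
Evaluate the dominant behaviour as x → +∞; each term tends to a finite value or vanishes.
Limit = 7.

Final answer: 7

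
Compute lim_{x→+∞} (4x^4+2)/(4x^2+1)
This is an ∞/∞ indeterminate form as x → +∞.
Divide numerator and denominator by x^4 and let the lower-order terms vanish; the numerator's degree 4 exceeds the denominator's degree 2, so the quotient diverges.
Limit = ∞.

Final answer: ∞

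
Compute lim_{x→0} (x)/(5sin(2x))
Both numerator and denominator → 0 as x → 0; this is a 0/0 indeterminate form.
Expand each to leading order near x = 0: numerator ~ x, denominator ~ 10·x.
The limit of the ratio is 1/10.

Final answer: 1/10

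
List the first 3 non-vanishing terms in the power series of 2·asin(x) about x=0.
3·x^5/20 + x^3/3 + 2·x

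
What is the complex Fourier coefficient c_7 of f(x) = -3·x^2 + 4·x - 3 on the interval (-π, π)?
Compute the real Fourier coefficients first: a_7 = 12/49, b_7 = 8/7.
Then c_7 = (a_7 − i·b_7)/2 = 6/49 - 4·i/7.

Final answer: 6/49 - 4·i/7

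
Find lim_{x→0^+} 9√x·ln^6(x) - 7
The product is a 0·∞ indeterminate form at x → 0⁺.
Rewrite the product as 9·ln^6(x) / x^(-1/2) and apply L'Hôpital, or use the standard hierarchy x^(-1/2) ≫ |ln x|^6 as x → 0⁺.
The indeterminate product → 0, so the limit = -7.

Final answer: -7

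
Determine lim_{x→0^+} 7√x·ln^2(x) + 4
The product is a 0·∞ indeterminate form at x → 0⁺.
Rewrite the product as 7·ln^2(x) / x^(-1/2) and apply L'Hôpital, or use the standard hierarchy x^(-1/2) ≫ |ln x|^2 as x → 0⁺.
The indeterminate product → 0, so the limit = 4.

Final answer: 4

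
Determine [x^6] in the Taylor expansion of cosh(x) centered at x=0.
Expand to order 6: cosh(x) = x^6/720 + x^4/24 + x^2/2 + 1 + O(x^7).
The coefficient of x^6 is 1/720.

Final answer: 1/720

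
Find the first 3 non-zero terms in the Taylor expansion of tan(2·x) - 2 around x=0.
8·x^3/3 + 2·x - 2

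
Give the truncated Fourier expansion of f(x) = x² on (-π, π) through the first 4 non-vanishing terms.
-4·cos(x) + cos(2·x) - 4·cos(3·x)/9 + π^2/3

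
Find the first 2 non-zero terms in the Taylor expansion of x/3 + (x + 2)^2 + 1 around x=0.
13·x/3 + 5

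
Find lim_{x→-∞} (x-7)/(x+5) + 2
Evaluate the dominant behaviour as x → -∞; each term tends to a finite value or vanishes.
Limit = 3.

Final answer: 3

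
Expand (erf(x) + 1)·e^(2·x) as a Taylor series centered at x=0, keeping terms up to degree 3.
x^3·(4/3 + 10/(3·√(π))) + x^2·(2 + 4/√(π)) + x·(2/√(π) + 2) + 1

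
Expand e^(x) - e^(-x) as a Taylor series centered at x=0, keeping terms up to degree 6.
x^5/60 + x^3/3 + 2·x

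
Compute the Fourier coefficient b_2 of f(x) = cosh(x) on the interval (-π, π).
b_2 = (1/π) ∫_{-π}^{π} f(x)·sin(2x) dx.
Evaluate the integral (use parity and integration by parts as needed): b_2 = 0.

Final answer: 0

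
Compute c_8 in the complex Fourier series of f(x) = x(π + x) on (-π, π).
Compute the real Fourier coefficients first: a_8 = 1/16, b_8 = -π/4.
Then c_8 = (a_8 − i·b_8)/2 = 1/32 + i·π/8.

Final answer: 1/32 + i·π/8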